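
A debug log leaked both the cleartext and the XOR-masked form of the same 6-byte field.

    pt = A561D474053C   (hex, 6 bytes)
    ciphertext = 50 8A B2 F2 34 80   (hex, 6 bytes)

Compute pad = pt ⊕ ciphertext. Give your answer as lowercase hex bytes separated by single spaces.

f5 eb 66 86 31 bc

Since ciphertext = pt ⊕ pad, XORing both sides with pt gives pad = pt ⊕ ciphertext.
165 xor  80 = 245
 97 xor 138 = 235
212 xor 178 = 102
116 xor 242 = 134
  5 xor  52 =  49
 60 xor 128 = 188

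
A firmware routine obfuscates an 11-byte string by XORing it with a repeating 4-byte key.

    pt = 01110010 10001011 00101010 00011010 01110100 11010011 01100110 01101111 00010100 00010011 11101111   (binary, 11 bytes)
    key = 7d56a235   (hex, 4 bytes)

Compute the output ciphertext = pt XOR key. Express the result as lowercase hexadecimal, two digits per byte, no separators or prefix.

0fdd882f0985c45a69454d

The 4-byte key repeats, so the effective keystream is 7d 56 a2 35 7d 56 a2 35 7d 56 a2.
byte 0: 72 ⊕ 7d = 0f
byte 1: 8b ⊕ 56 = dd
byte 2: 2a ⊕ a2 = 88
byte 3: 1a ⊕ 35 = 2f
byte 4: 74 ⊕ 7d = 09
byte 5: d3 ⊕ 56 = 85
byte 6: 66 ⊕ a2 = c4
byte 7: 6f ⊕ 35 = 5a
byte 8: 14 ⊕ 7d = 69
byte 9: 13 ⊕ 56 = 45
byte 10: ef ⊕ a2 = 4d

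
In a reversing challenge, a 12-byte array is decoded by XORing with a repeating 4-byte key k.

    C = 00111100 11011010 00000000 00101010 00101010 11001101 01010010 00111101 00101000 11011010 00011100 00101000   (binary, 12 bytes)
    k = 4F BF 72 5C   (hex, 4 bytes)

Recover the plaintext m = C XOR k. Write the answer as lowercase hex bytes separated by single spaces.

73 65 72 76 65 72 20 61 67 65 6e 74

The 4-byte key repeats, so the effective keystream is 4f bf 72 5c 4f bf 72 5c 4f bf 72 5c.
byte 0: 3c ⊕ 4f = 73
byte 1: da ⊕ bf = 65
byte 2: 00 ⊕ 72 = 72
byte 3: 2a ⊕ 5c = 76
byte 4: 2a ⊕ 4f = 65
byte 5: cd ⊕ bf = 72
byte 6: 52 ⊕ 72 = 20
byte 7: 3d ⊕ 5c = 61
byte 8: 28 ⊕ 4f = 67
byte 9: da ⊕ bf = 65
byte 10: 1c ⊕ 72 = 6e
byte 11: 28 ⊕ 5c = 74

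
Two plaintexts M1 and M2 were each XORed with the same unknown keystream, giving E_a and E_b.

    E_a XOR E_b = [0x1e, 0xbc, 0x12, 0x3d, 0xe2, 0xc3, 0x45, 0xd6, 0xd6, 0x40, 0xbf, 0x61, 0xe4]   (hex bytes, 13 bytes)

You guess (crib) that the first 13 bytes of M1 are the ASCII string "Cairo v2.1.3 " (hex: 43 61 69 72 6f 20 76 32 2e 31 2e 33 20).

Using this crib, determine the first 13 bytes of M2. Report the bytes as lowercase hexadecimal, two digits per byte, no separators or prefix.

Since E_a ⊕ E_b = M1 ⊕ M2, XORing with the guessed M1 bytes yields the corresponding M2 bytes: M2 = (E_a ⊕ E_b) ⊕ M1.
 30 ⊕  67 =  93
188 ⊕  97 = 221
 18 ⊕ 105 = 123
 61 ⊕ 114 =  79
226 ⊕ 111 = 141
195 ⊕  32 = 227
 69 ⊕ 118 =  51
214 ⊕  50 = 228
214 ⊕  46 = 248
 64 ⊕  49 = 113
191 ⊕  46 = 145
 97 ⊕  51 =  82
228 ⊕  32 = 196

5ddd7b4f8de333e4f8719152c4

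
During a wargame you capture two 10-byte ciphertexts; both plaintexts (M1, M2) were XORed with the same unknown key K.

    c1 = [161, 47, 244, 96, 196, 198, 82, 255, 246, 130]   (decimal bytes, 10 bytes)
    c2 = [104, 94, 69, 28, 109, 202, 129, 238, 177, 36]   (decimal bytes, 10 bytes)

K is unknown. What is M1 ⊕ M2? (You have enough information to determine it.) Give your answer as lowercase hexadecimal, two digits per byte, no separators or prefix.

c1 ⊕ c2 = (M1 ⊕ K) ⊕ (M2 ⊕ K) = M1 ⊕ M2 — the shared key cancels under XOR.
byte 0: a1 XOR 68 = c9
byte 1: 2f XOR 5e = 71
byte 2: f4 XOR 45 = b1
byte 3: 60 XOR 1c = 7c
byte 4: c4 XOR 6d = a9
byte 5: c6 XOR ca = 0c
byte 6: 52 XOR 81 = d3
byte 7: ff XOR ee = 11
byte 8: f6 XOR b1 = 47
byte 9: 82 XOR 24 = a6

c971b17ca90cd31147a6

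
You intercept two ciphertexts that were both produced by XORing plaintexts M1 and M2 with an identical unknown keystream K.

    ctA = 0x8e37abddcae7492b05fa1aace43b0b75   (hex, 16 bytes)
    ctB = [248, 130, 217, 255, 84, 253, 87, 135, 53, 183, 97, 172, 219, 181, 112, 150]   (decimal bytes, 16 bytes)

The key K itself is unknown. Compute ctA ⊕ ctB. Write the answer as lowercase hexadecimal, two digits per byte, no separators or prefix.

ctA ⊕ ctB = (M1 ⊕ K) ⊕ (M2 ⊕ K) = M1 ⊕ M2 — the shared key cancels under XOR.
10001110 ⊕ 11111000 = 01110110
00110111 ⊕ 10000010 = 10110101
10101011 ⊕ 11011001 = 01110010
11011101 ⊕ 11111111 = 00100010
11001010 ⊕ 01010100 = 10011110
11100111 ⊕ 11111101 = 00011010
01001001 ⊕ 01010111 = 00011110
00101011 ⊕ 10000111 = 10101100
00000101 ⊕ 00110101 = 00110000
11111010 ⊕ 10110111 = 01001101
00011010 ⊕ 01100001 = 01111011
10101100 ⊕ 10101100 = 00000000
11100100 ⊕ 11011011 = 00111111
00111011 ⊕ 10110101 = 10001110
00001011 ⊕ 01110000 = 01111011
01110101 ⊕ 10010110 = 11100011

76b572229e1a1eac304d7b003f8e7be3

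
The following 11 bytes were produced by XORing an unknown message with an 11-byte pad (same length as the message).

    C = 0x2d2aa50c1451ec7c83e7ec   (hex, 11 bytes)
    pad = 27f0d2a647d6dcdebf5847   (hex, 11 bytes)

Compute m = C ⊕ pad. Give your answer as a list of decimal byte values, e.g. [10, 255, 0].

[10, 218, 119, 170, 83, 135, 48, 162, 60, 191, 171]

XOR is its own inverse, so applying the key byte-wise gives the result directly.
byte 0: 2d ^ 27 = 0a
byte 1: 2a ^ f0 = da
byte 2: a5 ^ d2 = 77
byte 3: 0c ^ a6 = aa
byte 4: 14 ^ 47 = 53
byte 5: 51 ^ d6 = 87
byte 6: ec ^ dc = 30
byte 7: 7c ^ de = a2
byte 8: 83 ^ bf = 3c
byte 9: e7 ^ 58 = bf
byte 10: ec ^ 47 = ab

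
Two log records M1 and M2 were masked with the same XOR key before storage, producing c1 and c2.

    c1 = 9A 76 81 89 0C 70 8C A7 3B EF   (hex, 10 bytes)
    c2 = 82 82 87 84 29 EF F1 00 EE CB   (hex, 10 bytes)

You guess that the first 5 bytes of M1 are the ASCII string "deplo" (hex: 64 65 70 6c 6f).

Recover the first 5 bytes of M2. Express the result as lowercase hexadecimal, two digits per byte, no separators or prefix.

First, c1 ⊕ c2 = (M1 ⊕ K) ⊕ (M2 ⊕ K) = M1 ⊕ M2, so the key drops out. Then M2 = (M1 ⊕ M2) ⊕ M1 over the first 5 bytes.
byte 0: (9a XOR 82) XOR 64 = 18 XOR 64 = 7c
byte 1: (76 XOR 82) XOR 65 = f4 XOR 65 = 91
byte 2: (81 XOR 87) XOR 70 = 06 XOR 70 = 76
byte 3: (89 XOR 84) XOR 6c = 0d XOR 6c = 61
byte 4: (0c XOR 29) XOR 6f = 25 XOR 6f = 4a

7c9176614a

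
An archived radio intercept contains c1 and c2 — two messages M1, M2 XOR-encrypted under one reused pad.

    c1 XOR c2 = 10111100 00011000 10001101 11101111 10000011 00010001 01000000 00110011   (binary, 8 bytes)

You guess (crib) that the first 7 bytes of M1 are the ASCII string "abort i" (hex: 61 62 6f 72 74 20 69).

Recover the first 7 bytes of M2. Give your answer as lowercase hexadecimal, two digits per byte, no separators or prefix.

dd7ae29df73129

Since c1 ⊕ c2 = M1 ⊕ M2, XORing with the guessed M1 bytes yields the corresponding M2 bytes: M2 = (c1 ⊕ c2) ⊕ M1.
188 ⊕  97 = 221
 24 ⊕  98 = 122
141 ⊕ 111 = 226
239 ⊕ 114 = 157
131 ⊕ 116 = 247
 17 ⊕  32 =  49
 64 ⊕ 105 =  41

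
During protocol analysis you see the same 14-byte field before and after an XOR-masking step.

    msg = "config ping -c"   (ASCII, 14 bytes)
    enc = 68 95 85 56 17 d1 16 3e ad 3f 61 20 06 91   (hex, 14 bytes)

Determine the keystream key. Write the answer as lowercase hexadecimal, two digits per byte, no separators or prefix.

0bfaeb307eb6364ec45106002bf2

Since enc = msg ⊕ key, XORing both sides with msg gives key = msg ⊕ enc.
 99 XOR 104 =  11
111 XOR 149 = 250
110 XOR 133 = 235
102 XOR  86 =  48
105 XOR  23 = 126
103 XOR 209 = 182
 32 XOR  22 =  54
112 XOR  62 =  78
105 XOR 173 = 196
110 XOR  63 =  81
103 XOR  97 =   6
 32 XOR  32 =   0
 45 XOR   6 =  43
 99 XOR 145 = 242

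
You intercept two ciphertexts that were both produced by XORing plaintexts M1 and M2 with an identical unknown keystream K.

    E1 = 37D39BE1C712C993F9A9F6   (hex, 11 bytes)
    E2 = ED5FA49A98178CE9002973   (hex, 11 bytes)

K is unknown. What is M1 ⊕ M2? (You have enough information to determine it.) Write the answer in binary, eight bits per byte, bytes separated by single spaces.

E1 ⊕ E2 = (M1 ⊕ K) ⊕ (M2 ⊕ K) = M1 ⊕ M2 — the shared key cancels under XOR.
37 XOR ed = da
d3 XOR 5f = 8c
9b XOR a4 = 3f
e1 XOR 9a = 7b
c7 XOR 98 = 5f
12 XOR 17 = 05
c9 XOR 8c = 45
93 XOR e9 = 7a
f9 XOR 00 = f9
a9 XOR 29 = 80
f6 XOR 73 = 85

11011010 10001100 00111111 01111011 01011111 00000101 01000101 01111010 11111001 10000000 10000101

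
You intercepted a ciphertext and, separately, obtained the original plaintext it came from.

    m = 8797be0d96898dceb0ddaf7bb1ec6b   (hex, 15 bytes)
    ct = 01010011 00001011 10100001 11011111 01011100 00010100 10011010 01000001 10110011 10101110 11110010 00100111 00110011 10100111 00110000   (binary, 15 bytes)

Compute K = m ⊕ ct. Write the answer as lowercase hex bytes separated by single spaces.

d4 9c 1f d2 ca 9d 17 8f 03 73 5d 5c 82 4b 5b

Since ct = m ⊕ K, XORing both sides with m gives K = m ⊕ ct.
87 ^ 53 = d4
97 ^ 0b = 9c
be ^ a1 = 1f
0d ^ df = d2
96 ^ 5c = ca
89 ^ 14 = 9d
8d ^ 9a = 17
ce ^ 41 = 8f
b0 ^ b3 = 03
dd ^ ae = 73
af ^ f2 = 5d
7b ^ 27 = 5c
b1 ^ 33 = 82
ec ^ a7 = 4b
6b ^ 30 = 5b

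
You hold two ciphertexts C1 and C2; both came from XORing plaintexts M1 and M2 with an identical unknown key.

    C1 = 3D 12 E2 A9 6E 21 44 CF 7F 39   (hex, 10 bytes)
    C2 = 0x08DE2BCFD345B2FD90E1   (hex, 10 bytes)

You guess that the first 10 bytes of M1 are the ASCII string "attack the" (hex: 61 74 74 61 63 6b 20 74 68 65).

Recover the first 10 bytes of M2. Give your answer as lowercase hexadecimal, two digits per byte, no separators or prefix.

54b8bd07de0fd64687bd

First, C1 ⊕ C2 = (M1 ⊕ K) ⊕ (M2 ⊕ K) = M1 ⊕ M2, so the key drops out. Then M2 = (M1 ⊕ M2) ⊕ M1 over the first 10 bytes.
byte 0: (3d xor 08) xor 61 = 35 xor 61 = 54
byte 1: (12 xor de) xor 74 = cc xor 74 = b8
byte 2: (e2 xor 2b) xor 74 = c9 xor 74 = bd
byte 3: (a9 xor cf) xor 61 = 66 xor 61 = 07
byte 4: (6e xor d3) xor 63 = bd xor 63 = de
byte 5: (21 xor 45) xor 6b = 64 xor 6b = 0f
byte 6: (44 xor b2) xor 20 = f6 xor 20 = d6
byte 7: (cf xor fd) xor 74 = 32 xor 74 = 46
byte 8: (7f xor 90) xor 68 = ef xor 68 = 87
byte 9: (39 xor e1) xor 65 = d8 xor 65 = bd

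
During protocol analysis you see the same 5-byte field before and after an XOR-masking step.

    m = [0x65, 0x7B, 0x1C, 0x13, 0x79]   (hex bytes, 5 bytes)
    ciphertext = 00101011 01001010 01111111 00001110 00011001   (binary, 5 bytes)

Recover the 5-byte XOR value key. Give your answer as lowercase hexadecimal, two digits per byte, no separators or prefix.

Since ciphertext = m ⊕ key, XORing both sides with m gives key = m ⊕ ciphertext.
65 ⊕ 2b = 4e
7b ⊕ 4a = 31
1c ⊕ 7f = 63
13 ⊕ 0e = 1d
79 ⊕ 19 = 60

4e31631d60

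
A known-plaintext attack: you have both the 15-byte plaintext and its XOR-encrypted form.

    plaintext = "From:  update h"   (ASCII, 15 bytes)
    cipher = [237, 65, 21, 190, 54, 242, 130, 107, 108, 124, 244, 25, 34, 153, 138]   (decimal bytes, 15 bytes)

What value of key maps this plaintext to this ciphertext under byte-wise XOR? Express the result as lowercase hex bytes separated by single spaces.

Since cipher = plaintext ⊕ key, XORing both sides with plaintext gives key = plaintext ⊕ cipher.
46 ⊕ ed = ab
72 ⊕ 41 = 33
6f ⊕ 15 = 7a
6d ⊕ be = d3
3a ⊕ 36 = 0c
20 ⊕ f2 = d2
20 ⊕ 82 = a2
75 ⊕ 6b = 1e
70 ⊕ 6c = 1c
64 ⊕ 7c = 18
61 ⊕ f4 = 95
74 ⊕ 19 = 6d
65 ⊕ 22 = 47
20 ⊕ 99 = b9
68 ⊕ 8a = e2

ab 33 7a d3 0c d2 a2 1e 1c 18 95 6d 47 b9 e2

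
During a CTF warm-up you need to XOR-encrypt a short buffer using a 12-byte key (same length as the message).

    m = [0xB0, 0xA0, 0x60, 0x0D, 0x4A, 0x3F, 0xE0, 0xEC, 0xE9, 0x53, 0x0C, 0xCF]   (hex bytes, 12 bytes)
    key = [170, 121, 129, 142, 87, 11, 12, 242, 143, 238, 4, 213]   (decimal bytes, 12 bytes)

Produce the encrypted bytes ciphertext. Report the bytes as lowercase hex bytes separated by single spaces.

1a d9 e1 83 1d 34 ec 1e 66 bd 08 1a

XOR is its own inverse, so applying the key byte-wise gives the result directly.
byte 0: 176 ⊕ 170 =  26
byte 1: 160 ⊕ 121 = 217
byte 2:  96 ⊕ 129 = 225
byte 3:  13 ⊕ 142 = 131
byte 4:  74 ⊕  87 =  29
byte 5:  63 ⊕  11 =  52
byte 6: 224 ⊕  12 = 236
byte 7: 236 ⊕ 242 =  30
byte 8: 233 ⊕ 143 = 102
byte 9:  83 ⊕ 238 = 189
byte 10:  12 ⊕   4 =   8
byte 11: 207 ⊕ 213 =  26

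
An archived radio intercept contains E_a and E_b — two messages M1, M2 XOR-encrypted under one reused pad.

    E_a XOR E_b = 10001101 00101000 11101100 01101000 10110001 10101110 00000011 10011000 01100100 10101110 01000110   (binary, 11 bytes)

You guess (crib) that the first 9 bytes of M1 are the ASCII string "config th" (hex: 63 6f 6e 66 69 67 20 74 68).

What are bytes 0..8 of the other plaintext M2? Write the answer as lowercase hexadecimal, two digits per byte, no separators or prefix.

Since E_a ⊕ E_b = M1 ⊕ M2, XORing with the guessed M1 bytes yields the corresponding M2 bytes: M2 = (E_a ⊕ E_b) ⊕ M1.
byte 0: 8d ^ 63 = ee
byte 1: 28 ^ 6f = 47
byte 2: ec ^ 6e = 82
byte 3: 68 ^ 66 = 0e
byte 4: b1 ^ 69 = d8
byte 5: ae ^ 67 = c9
byte 6: 03 ^ 20 = 23
byte 7: 98 ^ 74 = ec
byte 8: 64 ^ 68 = 0c

ee47820ed8c923ec0c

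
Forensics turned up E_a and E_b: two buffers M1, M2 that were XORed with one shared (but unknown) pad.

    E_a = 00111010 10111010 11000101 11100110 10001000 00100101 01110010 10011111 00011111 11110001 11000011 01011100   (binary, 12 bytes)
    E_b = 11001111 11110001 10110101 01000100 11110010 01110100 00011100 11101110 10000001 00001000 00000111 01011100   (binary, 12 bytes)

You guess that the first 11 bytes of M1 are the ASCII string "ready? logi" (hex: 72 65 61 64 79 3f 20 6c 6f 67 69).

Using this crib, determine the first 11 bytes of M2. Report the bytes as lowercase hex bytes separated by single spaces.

87 2e 11 c6 03 6e 4e 1d f1 9e ad

First, E_a ⊕ E_b = (M1 ⊕ K) ⊕ (M2 ⊕ K) = M1 ⊕ M2, so the key drops out. Then M2 = (M1 ⊕ M2) ⊕ M1 over the first 11 bytes.
byte 0: (3a XOR cf) XOR 72 = f5 XOR 72 = 87
byte 1: (ba XOR f1) XOR 65 = 4b XOR 65 = 2e
byte 2: (c5 XOR b5) XOR 61 = 70 XOR 61 = 11
byte 3: (e6 XOR 44) XOR 64 = a2 XOR 64 = c6
byte 4: (88 XOR f2) XOR 79 = 7a XOR 79 = 03
byte 5: (25 XOR 74) XOR 3f = 51 XOR 3f = 6e
byte 6: (72 XOR 1c) XOR 20 = 6e XOR 20 = 4e
byte 7: (9f XOR ee) XOR 6c = 71 XOR 6c = 1d
byte 8: (1f XOR 81) XOR 6f = 9e XOR 6f = f1
byte 9: (f1 XOR 08) XOR 67 = f9 XOR 67 = 9e
byte 10: (c3 XOR 07) XOR 69 = c4 XOR 69 = ad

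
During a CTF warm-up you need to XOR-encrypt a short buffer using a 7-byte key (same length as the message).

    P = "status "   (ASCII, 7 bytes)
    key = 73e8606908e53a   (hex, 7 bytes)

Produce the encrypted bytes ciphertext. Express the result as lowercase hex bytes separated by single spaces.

00 9c 01 1d 7d 96 1a

73 ⊕ 73 = 00
74 ⊕ e8 = 9c
61 ⊕ 60 = 01
74 ⊕ 69 = 1d
75 ⊕ 08 = 7d
73 ⊕ e5 = 96
20 ⊕ 3a = 1a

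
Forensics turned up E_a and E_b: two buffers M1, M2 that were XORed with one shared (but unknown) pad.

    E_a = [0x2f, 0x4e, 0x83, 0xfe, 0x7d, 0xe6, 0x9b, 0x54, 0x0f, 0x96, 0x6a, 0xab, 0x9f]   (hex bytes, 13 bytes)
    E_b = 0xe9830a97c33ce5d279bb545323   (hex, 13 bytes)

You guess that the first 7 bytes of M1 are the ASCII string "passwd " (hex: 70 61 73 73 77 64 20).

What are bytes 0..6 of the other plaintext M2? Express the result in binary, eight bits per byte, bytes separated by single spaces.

First, E_a ⊕ E_b = (M1 ⊕ K) ⊕ (M2 ⊕ K) = M1 ⊕ M2, so the key drops out. Then M2 = (M1 ⊕ M2) ⊕ M1 over the first 7 bytes.
byte 0: (2f XOR e9) XOR 70 = c6 XOR 70 = b6
byte 1: (4e XOR 83) XOR 61 = cd XOR 61 = ac
byte 2: (83 XOR 0a) XOR 73 = 89 XOR 73 = fa
byte 3: (fe XOR 97) XOR 73 = 69 XOR 73 = 1a
byte 4: (7d XOR c3) XOR 77 = be XOR 77 = c9
byte 5: (e6 XOR 3c) XOR 64 = da XOR 64 = be
byte 6: (9b XOR e5) XOR 20 = 7e XOR 20 = 5e

10110110 10101100 11111010 00011010 11001001 10111110 01011110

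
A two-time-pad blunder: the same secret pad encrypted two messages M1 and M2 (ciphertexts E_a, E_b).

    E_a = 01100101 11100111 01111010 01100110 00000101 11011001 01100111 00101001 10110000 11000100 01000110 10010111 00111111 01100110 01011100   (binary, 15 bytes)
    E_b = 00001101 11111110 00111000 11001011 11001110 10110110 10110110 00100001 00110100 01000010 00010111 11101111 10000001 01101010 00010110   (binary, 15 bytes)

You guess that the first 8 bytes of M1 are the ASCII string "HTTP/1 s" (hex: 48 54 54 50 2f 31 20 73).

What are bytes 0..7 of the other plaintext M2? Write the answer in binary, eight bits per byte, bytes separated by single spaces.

00100000 01001101 00010110 11111101 11100100 01011110 11110001 01111011

First, E_a ⊕ E_b = (M1 ⊕ K) ⊕ (M2 ⊕ K) = M1 ⊕ M2, so the key drops out. Then M2 = (M1 ⊕ M2) ⊕ M1 over the first 8 bytes.
byte 0: (65 ⊕ 0d) ⊕ 48 = 68 ⊕ 48 = 20
byte 1: (e7 ⊕ fe) ⊕ 54 = 19 ⊕ 54 = 4d
byte 2: (7a ⊕ 38) ⊕ 54 = 42 ⊕ 54 = 16
byte 3: (66 ⊕ cb) ⊕ 50 = ad ⊕ 50 = fd
byte 4: (05 ⊕ ce) ⊕ 2f = cb ⊕ 2f = e4
byte 5: (d9 ⊕ b6) ⊕ 31 = 6f ⊕ 31 = 5e
byte 6: (67 ⊕ b6) ⊕ 20 = d1 ⊕ 20 = f1
byte 7: (29 ⊕ 21) ⊕ 73 = 08 ⊕ 73 = 7b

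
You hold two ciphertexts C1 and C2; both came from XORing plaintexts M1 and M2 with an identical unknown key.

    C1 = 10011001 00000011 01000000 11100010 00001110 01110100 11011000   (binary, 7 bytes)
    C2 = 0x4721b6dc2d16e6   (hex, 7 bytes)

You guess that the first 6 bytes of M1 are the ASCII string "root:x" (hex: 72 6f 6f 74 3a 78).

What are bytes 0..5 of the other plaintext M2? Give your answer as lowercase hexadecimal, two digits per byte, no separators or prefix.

ac4d994a191a

First, C1 ⊕ C2 = (M1 ⊕ K) ⊕ (M2 ⊕ K) = M1 ⊕ M2, so the key drops out. Then M2 = (M1 ⊕ M2) ⊕ M1 over the first 6 bytes.
byte 0: (99 xor 47) xor 72 = de xor 72 = ac
byte 1: (03 xor 21) xor 6f = 22 xor 6f = 4d
byte 2: (40 xor b6) xor 6f = f6 xor 6f = 99
byte 3: (e2 xor dc) xor 74 = 3e xor 74 = 4a
byte 4: (0e xor 2d) xor 3a = 23 xor 3a = 19
byte 5: (74 xor 16) xor 78 = 62 xor 78 = 1a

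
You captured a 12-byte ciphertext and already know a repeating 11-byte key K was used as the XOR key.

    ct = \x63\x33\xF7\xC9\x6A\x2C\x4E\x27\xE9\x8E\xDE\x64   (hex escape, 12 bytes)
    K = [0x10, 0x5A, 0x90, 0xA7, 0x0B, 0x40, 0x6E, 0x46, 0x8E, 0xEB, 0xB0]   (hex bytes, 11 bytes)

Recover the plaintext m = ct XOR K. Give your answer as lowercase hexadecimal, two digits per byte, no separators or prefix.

7369676e616c206167656e74

The 11-byte key repeats, so the effective keystream is 10 5a 90 a7 0b 40 6e 46 8e eb b0 10.
byte 0: 63 ^ 10 = 73
byte 1: 33 ^ 5a = 69
byte 2: f7 ^ 90 = 67
byte 3: c9 ^ a7 = 6e
byte 4: 6a ^ 0b = 61
byte 5: 2c ^ 40 = 6c
byte 6: 4e ^ 6e = 20
byte 7: 27 ^ 46 = 61
byte 8: e9 ^ 8e = 67
byte 9: 8e ^ eb = 65
byte 10: de ^ b0 = 6e
byte 11: 64 ^ 10 = 74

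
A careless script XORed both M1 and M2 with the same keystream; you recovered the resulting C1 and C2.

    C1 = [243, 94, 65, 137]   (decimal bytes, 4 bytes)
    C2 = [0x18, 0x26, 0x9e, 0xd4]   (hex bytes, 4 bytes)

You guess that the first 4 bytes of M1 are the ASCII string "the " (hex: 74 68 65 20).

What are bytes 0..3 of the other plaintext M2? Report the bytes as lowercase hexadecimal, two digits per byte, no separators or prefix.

First, C1 ⊕ C2 = (M1 ⊕ K) ⊕ (M2 ⊕ K) = M1 ⊕ M2, so the key drops out. Then M2 = (M1 ⊕ M2) ⊕ M1 over the first 4 bytes.
byte 0: (f3 XOR 18) XOR 74 = eb XOR 74 = 9f
byte 1: (5e XOR 26) XOR 68 = 78 XOR 68 = 10
byte 2: (41 XOR 9e) XOR 65 = df XOR 65 = ba
byte 3: (89 XOR d4) XOR 20 = 5d XOR 20 = 7d

9f10ba7d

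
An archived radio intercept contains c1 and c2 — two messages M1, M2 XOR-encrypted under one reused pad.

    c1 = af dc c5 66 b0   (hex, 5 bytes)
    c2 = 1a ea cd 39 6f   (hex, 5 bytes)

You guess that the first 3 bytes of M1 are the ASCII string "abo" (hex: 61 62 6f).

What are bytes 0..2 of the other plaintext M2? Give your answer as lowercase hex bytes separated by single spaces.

d4 54 67

First, c1 ⊕ c2 = (M1 ⊕ K) ⊕ (M2 ⊕ K) = M1 ⊕ M2, so the key drops out. Then M2 = (M1 ⊕ M2) ⊕ M1 over the first 3 bytes.
byte 0: (af ⊕ 1a) ⊕ 61 = b5 ⊕ 61 = d4
byte 1: (dc ⊕ ea) ⊕ 62 = 36 ⊕ 62 = 54
byte 2: (c5 ⊕ cd) ⊕ 6f = 08 ⊕ 6f = 67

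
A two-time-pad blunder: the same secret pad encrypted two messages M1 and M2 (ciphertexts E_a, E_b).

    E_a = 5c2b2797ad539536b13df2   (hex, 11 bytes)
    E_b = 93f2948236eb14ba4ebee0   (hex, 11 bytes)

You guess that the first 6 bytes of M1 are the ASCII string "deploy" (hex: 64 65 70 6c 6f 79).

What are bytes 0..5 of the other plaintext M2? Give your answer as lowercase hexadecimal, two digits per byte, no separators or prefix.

First, E_a ⊕ E_b = (M1 ⊕ K) ⊕ (M2 ⊕ K) = M1 ⊕ M2, so the key drops out. Then M2 = (M1 ⊕ M2) ⊕ M1 over the first 6 bytes.
byte 0: (5c ^ 93) ^ 64 = cf ^ 64 = ab
byte 1: (2b ^ f2) ^ 65 = d9 ^ 65 = bc
byte 2: (27 ^ 94) ^ 70 = b3 ^ 70 = c3
byte 3: (97 ^ 82) ^ 6c = 15 ^ 6c = 79
byte 4: (ad ^ 36) ^ 6f = 9b ^ 6f = f4
byte 5: (53 ^ eb) ^ 79 = b8 ^ 79 = c1

abbcc379f4c1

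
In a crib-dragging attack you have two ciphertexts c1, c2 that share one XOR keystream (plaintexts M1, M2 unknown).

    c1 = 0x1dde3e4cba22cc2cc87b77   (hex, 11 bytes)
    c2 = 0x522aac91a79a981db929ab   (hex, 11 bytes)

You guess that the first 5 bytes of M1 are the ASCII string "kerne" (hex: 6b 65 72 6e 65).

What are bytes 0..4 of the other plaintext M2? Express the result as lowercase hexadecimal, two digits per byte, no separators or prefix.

First, c1 ⊕ c2 = (M1 ⊕ K) ⊕ (M2 ⊕ K) = M1 ⊕ M2, so the key drops out. Then M2 = (M1 ⊕ M2) ⊕ M1 over the first 5 bytes.
byte 0: (1d ^ 52) ^ 6b = 4f ^ 6b = 24
byte 1: (de ^ 2a) ^ 65 = f4 ^ 65 = 91
byte 2: (3e ^ ac) ^ 72 = 92 ^ 72 = e0
byte 3: (4c ^ 91) ^ 6e = dd ^ 6e = b3
byte 4: (ba ^ a7) ^ 65 = 1d ^ 65 = 78

2491e0b378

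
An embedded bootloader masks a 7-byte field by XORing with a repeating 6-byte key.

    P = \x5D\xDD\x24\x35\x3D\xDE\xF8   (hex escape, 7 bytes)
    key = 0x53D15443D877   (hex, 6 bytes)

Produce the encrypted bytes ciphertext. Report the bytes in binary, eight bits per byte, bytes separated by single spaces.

The 6-byte key repeats, so the effective keystream is 53 d1 54 43 d8 77 53.
byte 0: 5d XOR 53 = 0e
byte 1: dd XOR d1 = 0c
byte 2: 24 XOR 54 = 70
byte 3: 35 XOR 43 = 76
byte 4: 3d XOR d8 = e5
byte 5: de XOR 77 = a9
byte 6: f8 XOR 53 = ab

00001110 00001100 01110000 01110110 11100101 10101001 10101011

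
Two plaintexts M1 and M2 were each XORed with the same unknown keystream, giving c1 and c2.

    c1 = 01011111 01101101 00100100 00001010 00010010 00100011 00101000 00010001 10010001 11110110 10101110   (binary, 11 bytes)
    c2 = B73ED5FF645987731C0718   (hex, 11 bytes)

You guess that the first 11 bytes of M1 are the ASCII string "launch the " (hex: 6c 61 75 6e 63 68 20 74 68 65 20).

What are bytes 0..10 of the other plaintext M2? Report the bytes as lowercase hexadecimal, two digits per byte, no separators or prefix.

First, c1 ⊕ c2 = (M1 ⊕ K) ⊕ (M2 ⊕ K) = M1 ⊕ M2, so the key drops out. Then M2 = (M1 ⊕ M2) ⊕ M1 over the first 11 bytes.
byte 0: (5f ⊕ b7) ⊕ 6c = e8 ⊕ 6c = 84
byte 1: (6d ⊕ 3e) ⊕ 61 = 53 ⊕ 61 = 32
byte 2: (24 ⊕ d5) ⊕ 75 = f1 ⊕ 75 = 84
byte 3: (0a ⊕ ff) ⊕ 6e = f5 ⊕ 6e = 9b
byte 4: (12 ⊕ 64) ⊕ 63 = 76 ⊕ 63 = 15
byte 5: (23 ⊕ 59) ⊕ 68 = 7a ⊕ 68 = 12
byte 6: (28 ⊕ 87) ⊕ 20 = af ⊕ 20 = 8f
byte 7: (11 ⊕ 73) ⊕ 74 = 62 ⊕ 74 = 16
byte 8: (91 ⊕ 1c) ⊕ 68 = 8d ⊕ 68 = e5
byte 9: (f6 ⊕ 07) ⊕ 65 = f1 ⊕ 65 = 94
byte 10: (ae ⊕ 18) ⊕ 20 = b6 ⊕ 20 = 96

8432849b15128f16e59496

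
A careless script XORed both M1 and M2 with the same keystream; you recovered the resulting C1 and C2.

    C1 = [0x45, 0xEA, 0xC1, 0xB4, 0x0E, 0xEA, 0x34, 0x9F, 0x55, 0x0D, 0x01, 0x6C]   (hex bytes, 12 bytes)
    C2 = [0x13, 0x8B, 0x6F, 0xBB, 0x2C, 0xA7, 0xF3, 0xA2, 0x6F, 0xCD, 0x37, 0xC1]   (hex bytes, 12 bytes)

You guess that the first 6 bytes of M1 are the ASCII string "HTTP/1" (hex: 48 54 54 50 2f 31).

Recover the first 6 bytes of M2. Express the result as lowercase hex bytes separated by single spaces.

First, C1 ⊕ C2 = (M1 ⊕ K) ⊕ (M2 ⊕ K) = M1 ⊕ M2, so the key drops out. Then M2 = (M1 ⊕ M2) ⊕ M1 over the first 6 bytes.
byte 0: (45 XOR 13) XOR 48 = 56 XOR 48 = 1e
byte 1: (ea XOR 8b) XOR 54 = 61 XOR 54 = 35
byte 2: (c1 XOR 6f) XOR 54 = ae XOR 54 = fa
byte 3: (b4 XOR bb) XOR 50 = 0f XOR 50 = 5f
byte 4: (0e XOR 2c) XOR 2f = 22 XOR 2f = 0d
byte 5: (ea XOR a7) XOR 31 = 4d XOR 31 = 7c

1e 35 fa 5f 0d 7c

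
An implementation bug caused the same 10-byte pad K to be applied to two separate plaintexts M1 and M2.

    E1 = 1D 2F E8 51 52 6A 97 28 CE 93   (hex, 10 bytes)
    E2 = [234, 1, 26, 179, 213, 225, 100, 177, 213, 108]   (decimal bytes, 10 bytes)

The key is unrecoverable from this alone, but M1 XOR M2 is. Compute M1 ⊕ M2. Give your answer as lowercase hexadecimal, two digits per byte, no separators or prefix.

E1 ⊕ E2 = (M1 ⊕ K) ⊕ (M2 ⊕ K) = M1 ⊕ M2 — the shared key cancels under XOR.
byte 0:  29 XOR 234 = 247
byte 1:  47 XOR   1 =  46
byte 2: 232 XOR  26 = 242
byte 3:  81 XOR 179 = 226
byte 4:  82 XOR 213 = 135
byte 5: 106 XOR 225 = 139
byte 6: 151 XOR 100 = 243
byte 7:  40 XOR 177 = 153
byte 8: 206 XOR 213 =  27
byte 9: 147 XOR 108 = 255

f72ef2e2878bf3991bff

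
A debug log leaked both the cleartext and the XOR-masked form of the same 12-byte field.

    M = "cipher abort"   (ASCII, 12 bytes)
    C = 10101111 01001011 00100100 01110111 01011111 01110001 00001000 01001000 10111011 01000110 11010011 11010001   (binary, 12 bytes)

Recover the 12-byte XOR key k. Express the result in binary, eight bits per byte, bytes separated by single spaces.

11001100 00100010 01010100 00011111 00111010 00000011 00101000 00101001 11011001 00101001 10100001 10100101

Since C = M ⊕ k, XORing both sides with M gives k = M ⊕ C.
63 ^ af = cc
69 ^ 4b = 22
70 ^ 24 = 54
68 ^ 77 = 1f
65 ^ 5f = 3a
72 ^ 71 = 03
20 ^ 08 = 28
61 ^ 48 = 29
62 ^ bb = d9
6f ^ 46 = 29
72 ^ d3 = a1
74 ^ d1 = a5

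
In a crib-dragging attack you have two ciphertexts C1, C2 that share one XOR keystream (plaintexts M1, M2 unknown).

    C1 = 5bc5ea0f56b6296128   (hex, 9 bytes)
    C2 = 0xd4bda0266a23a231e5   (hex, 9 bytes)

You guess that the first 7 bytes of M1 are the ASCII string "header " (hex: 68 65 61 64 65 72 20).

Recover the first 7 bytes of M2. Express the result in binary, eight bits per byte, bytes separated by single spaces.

First, C1 ⊕ C2 = (M1 ⊕ K) ⊕ (M2 ⊕ K) = M1 ⊕ M2, so the key drops out. Then M2 = (M1 ⊕ M2) ⊕ M1 over the first 7 bytes.
byte 0: (5b ^ d4) ^ 68 = 8f ^ 68 = e7
byte 1: (c5 ^ bd) ^ 65 = 78 ^ 65 = 1d
byte 2: (ea ^ a0) ^ 61 = 4a ^ 61 = 2b
byte 3: (0f ^ 26) ^ 64 = 29 ^ 64 = 4d
byte 4: (56 ^ 6a) ^ 65 = 3c ^ 65 = 59
byte 5: (b6 ^ 23) ^ 72 = 95 ^ 72 = e7
byte 6: (29 ^ a2) ^ 20 = 8b ^ 20 = ab

11100111 00011101 00101011 01001101 01011001 11100111 10101011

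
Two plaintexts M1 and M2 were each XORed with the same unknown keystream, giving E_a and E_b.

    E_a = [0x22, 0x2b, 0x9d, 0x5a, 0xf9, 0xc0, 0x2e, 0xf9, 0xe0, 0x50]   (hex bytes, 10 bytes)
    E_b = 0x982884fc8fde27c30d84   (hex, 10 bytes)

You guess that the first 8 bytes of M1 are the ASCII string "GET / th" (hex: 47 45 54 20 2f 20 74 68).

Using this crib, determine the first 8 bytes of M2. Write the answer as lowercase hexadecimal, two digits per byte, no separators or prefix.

First, E_a ⊕ E_b = (M1 ⊕ K) ⊕ (M2 ⊕ K) = M1 ⊕ M2, so the key drops out. Then M2 = (M1 ⊕ M2) ⊕ M1 over the first 8 bytes.
byte 0: (22 XOR 98) XOR 47 = ba XOR 47 = fd
byte 1: (2b XOR 28) XOR 45 = 03 XOR 45 = 46
byte 2: (9d XOR 84) XOR 54 = 19 XOR 54 = 4d
byte 3: (5a XOR fc) XOR 20 = a6 XOR 20 = 86
byte 4: (f9 XOR 8f) XOR 2f = 76 XOR 2f = 59
byte 5: (c0 XOR de) XOR 20 = 1e XOR 20 = 3e
byte 6: (2e XOR 27) XOR 74 = 09 XOR 74 = 7d
byte 7: (f9 XOR c3) XOR 68 = 3a XOR 68 = 52

fd464d86593e7d52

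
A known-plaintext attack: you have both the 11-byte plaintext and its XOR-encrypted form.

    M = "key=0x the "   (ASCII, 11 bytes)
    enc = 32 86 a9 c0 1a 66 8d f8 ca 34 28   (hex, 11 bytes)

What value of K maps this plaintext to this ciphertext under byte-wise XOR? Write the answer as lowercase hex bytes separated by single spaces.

59 e3 d0 fd 2a 1e ad 8c a2 51 08

Since enc = M ⊕ K, XORing both sides with M gives K = M ⊕ enc.
byte 0: 107 xor  50 =  89
byte 1: 101 xor 134 = 227
byte 2: 121 xor 169 = 208
byte 3:  61 xor 192 = 253
byte 4:  48 xor  26 =  42
byte 5: 120 xor 102 =  30
byte 6:  32 xor 141 = 173
byte 7: 116 xor 248 = 140
byte 8: 104 xor 202 = 162
byte 9: 101 xor  52 =  81
byte 10:  32 xor  40 =   8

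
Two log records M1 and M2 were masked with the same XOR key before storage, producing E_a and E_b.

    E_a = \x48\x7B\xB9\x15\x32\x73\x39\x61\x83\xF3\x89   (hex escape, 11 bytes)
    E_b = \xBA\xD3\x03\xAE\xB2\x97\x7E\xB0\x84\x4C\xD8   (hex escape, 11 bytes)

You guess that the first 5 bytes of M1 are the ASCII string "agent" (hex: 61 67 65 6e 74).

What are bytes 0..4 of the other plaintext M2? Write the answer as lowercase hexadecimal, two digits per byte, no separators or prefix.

First, E_a ⊕ E_b = (M1 ⊕ K) ⊕ (M2 ⊕ K) = M1 ⊕ M2, so the key drops out. Then M2 = (M1 ⊕ M2) ⊕ M1 over the first 5 bytes.
byte 0: (48 XOR ba) XOR 61 = f2 XOR 61 = 93
byte 1: (7b XOR d3) XOR 67 = a8 XOR 67 = cf
byte 2: (b9 XOR 03) XOR 65 = ba XOR 65 = df
byte 3: (15 XOR ae) XOR 6e = bb XOR 6e = d5
byte 4: (32 XOR b2) XOR 74 = 80 XOR 74 = f4

93cfdfd5f4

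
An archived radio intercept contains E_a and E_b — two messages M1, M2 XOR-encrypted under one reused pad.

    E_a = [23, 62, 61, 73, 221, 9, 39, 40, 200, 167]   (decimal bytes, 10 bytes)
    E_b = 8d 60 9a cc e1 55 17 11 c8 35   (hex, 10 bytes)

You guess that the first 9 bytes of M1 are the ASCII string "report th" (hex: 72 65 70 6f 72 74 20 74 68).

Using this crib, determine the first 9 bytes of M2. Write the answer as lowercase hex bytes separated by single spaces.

First, E_a ⊕ E_b = (M1 ⊕ K) ⊕ (M2 ⊕ K) = M1 ⊕ M2, so the key drops out. Then M2 = (M1 ⊕ M2) ⊕ M1 over the first 9 bytes.
byte 0: (17 ^ 8d) ^ 72 = 9a ^ 72 = e8
byte 1: (3e ^ 60) ^ 65 = 5e ^ 65 = 3b
byte 2: (3d ^ 9a) ^ 70 = a7 ^ 70 = d7
byte 3: (49 ^ cc) ^ 6f = 85 ^ 6f = ea
byte 4: (dd ^ e1) ^ 72 = 3c ^ 72 = 4e
byte 5: (09 ^ 55) ^ 74 = 5c ^ 74 = 28
byte 6: (27 ^ 17) ^ 20 = 30 ^ 20 = 10
byte 7: (28 ^ 11) ^ 74 = 39 ^ 74 = 4d
byte 8: (c8 ^ c8) ^ 68 = 00 ^ 68 = 68

e8 3b d7 ea 4e 28 10 4d 68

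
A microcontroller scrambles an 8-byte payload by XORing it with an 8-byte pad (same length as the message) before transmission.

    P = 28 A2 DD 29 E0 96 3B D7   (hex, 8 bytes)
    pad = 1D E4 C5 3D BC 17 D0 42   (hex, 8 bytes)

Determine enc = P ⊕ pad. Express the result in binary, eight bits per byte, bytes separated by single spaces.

00110101 01000110 00011000 00010100 01011100 10000001 11101011 10010101

byte 0: 28 xor 1d = 35
byte 1: a2 xor e4 = 46
byte 2: dd xor c5 = 18
byte 3: 29 xor 3d = 14
byte 4: e0 xor bc = 5c
byte 5: 96 xor 17 = 81
byte 6: 3b xor d0 = eb
byte 7: d7 xor 42 = 95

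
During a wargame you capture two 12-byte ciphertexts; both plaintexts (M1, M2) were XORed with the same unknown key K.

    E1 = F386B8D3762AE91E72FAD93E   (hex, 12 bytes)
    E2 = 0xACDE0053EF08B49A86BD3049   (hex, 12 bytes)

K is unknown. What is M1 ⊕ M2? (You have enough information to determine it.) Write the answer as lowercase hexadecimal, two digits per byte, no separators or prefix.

5f58b88099225d84f447e977

E1 ⊕ E2 = (M1 ⊕ K) ⊕ (M2 ⊕ K) = M1 ⊕ M2 — the shared key cancels under XOR.
11110011 XOR 10101100 = 01011111
10000110 XOR 11011110 = 01011000
10111000 XOR 00000000 = 10111000
11010011 XOR 01010011 = 10000000
01110110 XOR 11101111 = 10011001
00101010 XOR 00001000 = 00100010
11101001 XOR 10110100 = 01011101
00011110 XOR 10011010 = 10000100
01110010 XOR 10000110 = 11110100
11111010 XOR 10111101 = 01000111
11011001 XOR 00110000 = 11101001
00111110 XOR 01001001 = 01110111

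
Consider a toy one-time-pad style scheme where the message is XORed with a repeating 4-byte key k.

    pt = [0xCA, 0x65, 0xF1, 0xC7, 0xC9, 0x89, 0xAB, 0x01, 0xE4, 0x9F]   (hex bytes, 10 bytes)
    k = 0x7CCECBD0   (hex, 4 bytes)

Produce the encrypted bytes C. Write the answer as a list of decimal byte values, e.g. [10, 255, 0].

[182, 171, 58, 23, 181, 71, 96, 209, 152, 81]

The 4-byte key repeats, so the effective keystream is 7c ce cb d0 7c ce cb d0 7c ce.
byte 0: 202 ^ 124 = 182
byte 1: 101 ^ 206 = 171
byte 2: 241 ^ 203 =  58
byte 3: 199 ^ 208 =  23
byte 4: 201 ^ 124 = 181
byte 5: 137 ^ 206 =  71
byte 6: 171 ^ 203 =  96
byte 7:   1 ^ 208 = 209
byte 8: 228 ^ 124 = 152
byte 9: 159 ^ 206 =  81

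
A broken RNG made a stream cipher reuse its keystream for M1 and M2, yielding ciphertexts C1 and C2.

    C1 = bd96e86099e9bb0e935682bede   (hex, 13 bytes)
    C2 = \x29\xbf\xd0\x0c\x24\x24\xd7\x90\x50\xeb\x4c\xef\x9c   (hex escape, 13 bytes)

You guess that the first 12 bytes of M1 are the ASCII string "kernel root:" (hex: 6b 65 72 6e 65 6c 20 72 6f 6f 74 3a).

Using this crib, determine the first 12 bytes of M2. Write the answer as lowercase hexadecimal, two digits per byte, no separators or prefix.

First, C1 ⊕ C2 = (M1 ⊕ K) ⊕ (M2 ⊕ K) = M1 ⊕ M2, so the key drops out. Then M2 = (M1 ⊕ M2) ⊕ M1 over the first 12 bytes.
byte 0: (bd xor 29) xor 6b = 94 xor 6b = ff
byte 1: (96 xor bf) xor 65 = 29 xor 65 = 4c
byte 2: (e8 xor d0) xor 72 = 38 xor 72 = 4a
byte 3: (60 xor 0c) xor 6e = 6c xor 6e = 02
byte 4: (99 xor 24) xor 65 = bd xor 65 = d8
byte 5: (e9 xor 24) xor 6c = cd xor 6c = a1
byte 6: (bb xor d7) xor 20 = 6c xor 20 = 4c
byte 7: (0e xor 90) xor 72 = 9e xor 72 = ec
byte 8: (93 xor 50) xor 6f = c3 xor 6f = ac
byte 9: (56 xor eb) xor 6f = bd xor 6f = d2
byte 10: (82 xor 4c) xor 74 = ce xor 74 = ba
byte 11: (be xor ef) xor 3a = 51 xor 3a = 6b

ff4c4a02d8a14cecacd2ba6b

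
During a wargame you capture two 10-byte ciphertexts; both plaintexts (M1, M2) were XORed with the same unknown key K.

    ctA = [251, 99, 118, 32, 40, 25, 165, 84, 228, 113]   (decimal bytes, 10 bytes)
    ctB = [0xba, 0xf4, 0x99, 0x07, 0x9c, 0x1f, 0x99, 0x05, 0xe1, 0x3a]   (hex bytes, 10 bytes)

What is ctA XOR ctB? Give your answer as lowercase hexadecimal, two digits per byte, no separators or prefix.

4197ef27b4063c51054b

ctA ⊕ ctB = (M1 ⊕ K) ⊕ (M2 ⊕ K) = M1 ⊕ M2 — the shared key cancels under XOR.
fb ^ ba = 41
63 ^ f4 = 97
76 ^ 99 = ef
20 ^ 07 = 27
28 ^ 9c = b4
19 ^ 1f = 06
a5 ^ 99 = 3c
54 ^ 05 = 51
e4 ^ e1 = 05
71 ^ 3a = 4b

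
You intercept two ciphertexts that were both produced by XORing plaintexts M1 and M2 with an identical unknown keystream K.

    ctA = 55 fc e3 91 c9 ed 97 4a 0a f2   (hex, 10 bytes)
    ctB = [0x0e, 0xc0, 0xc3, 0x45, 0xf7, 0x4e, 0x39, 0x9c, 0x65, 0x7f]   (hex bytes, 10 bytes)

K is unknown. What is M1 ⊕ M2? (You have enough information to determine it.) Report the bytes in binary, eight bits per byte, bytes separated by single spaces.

01011011 00111100 00100000 11010100 00111110 10100011 10101110 11010110 01101111 10001101

ctA ⊕ ctB = (M1 ⊕ K) ⊕ (M2 ⊕ K) = M1 ⊕ M2 — the shared key cancels under XOR.
byte 0: 55 XOR 0e = 5b
byte 1: fc XOR c0 = 3c
byte 2: e3 XOR c3 = 20
byte 3: 91 XOR 45 = d4
byte 4: c9 XOR f7 = 3e
byte 5: ed XOR 4e = a3
byte 6: 97 XOR 39 = ae
byte 7: 4a XOR 9c = d6
byte 8: 0a XOR 65 = 6f
byte 9: f2 XOR 7f = 8d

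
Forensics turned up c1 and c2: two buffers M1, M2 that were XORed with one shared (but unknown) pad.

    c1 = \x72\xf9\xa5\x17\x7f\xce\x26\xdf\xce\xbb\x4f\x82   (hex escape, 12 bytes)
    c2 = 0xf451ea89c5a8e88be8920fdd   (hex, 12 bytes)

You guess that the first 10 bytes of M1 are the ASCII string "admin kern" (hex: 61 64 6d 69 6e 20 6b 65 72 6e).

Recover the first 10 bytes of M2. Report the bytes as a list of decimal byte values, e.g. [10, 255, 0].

[231, 204, 34, 247, 212, 70, 165, 49, 84, 71]

First, c1 ⊕ c2 = (M1 ⊕ K) ⊕ (M2 ⊕ K) = M1 ⊕ M2, so the key drops out. Then M2 = (M1 ⊕ M2) ⊕ M1 over the first 10 bytes.
byte 0: (72 ⊕ f4) ⊕ 61 = 86 ⊕ 61 = e7
byte 1: (f9 ⊕ 51) ⊕ 64 = a8 ⊕ 64 = cc
byte 2: (a5 ⊕ ea) ⊕ 6d = 4f ⊕ 6d = 22
byte 3: (17 ⊕ 89) ⊕ 69 = 9e ⊕ 69 = f7
byte 4: (7f ⊕ c5) ⊕ 6e = ba ⊕ 6e = d4
byte 5: (ce ⊕ a8) ⊕ 20 = 66 ⊕ 20 = 46
byte 6: (26 ⊕ e8) ⊕ 6b = ce ⊕ 6b = a5
byte 7: (df ⊕ 8b) ⊕ 65 = 54 ⊕ 65 = 31
byte 8: (ce ⊕ e8) ⊕ 72 = 26 ⊕ 72 = 54
byte 9: (bb ⊕ 92) ⊕ 6e = 29 ⊕ 6e = 47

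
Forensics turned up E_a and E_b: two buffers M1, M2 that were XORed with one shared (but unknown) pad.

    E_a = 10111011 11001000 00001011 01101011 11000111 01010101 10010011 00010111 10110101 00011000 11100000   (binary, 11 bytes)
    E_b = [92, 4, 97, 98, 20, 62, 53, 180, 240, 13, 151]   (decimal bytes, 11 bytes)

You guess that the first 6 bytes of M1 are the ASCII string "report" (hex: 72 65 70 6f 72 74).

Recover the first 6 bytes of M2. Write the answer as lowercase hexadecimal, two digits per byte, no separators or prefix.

First, E_a ⊕ E_b = (M1 ⊕ K) ⊕ (M2 ⊕ K) = M1 ⊕ M2, so the key drops out. Then M2 = (M1 ⊕ M2) ⊕ M1 over the first 6 bytes.
byte 0: (bb ⊕ 5c) ⊕ 72 = e7 ⊕ 72 = 95
byte 1: (c8 ⊕ 04) ⊕ 65 = cc ⊕ 65 = a9
byte 2: (0b ⊕ 61) ⊕ 70 = 6a ⊕ 70 = 1a
byte 3: (6b ⊕ 62) ⊕ 6f = 09 ⊕ 6f = 66
byte 4: (c7 ⊕ 14) ⊕ 72 = d3 ⊕ 72 = a1
byte 5: (55 ⊕ 3e) ⊕ 74 = 6b ⊕ 74 = 1f

95a91a66a11f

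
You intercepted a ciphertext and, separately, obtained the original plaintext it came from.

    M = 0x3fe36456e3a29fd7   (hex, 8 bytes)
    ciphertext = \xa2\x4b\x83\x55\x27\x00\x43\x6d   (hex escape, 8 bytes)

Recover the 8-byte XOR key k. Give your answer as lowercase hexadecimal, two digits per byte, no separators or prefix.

9da8e703c4a2dcba

Since ciphertext = M ⊕ k, XORing both sides with M gives k = M ⊕ ciphertext.
byte 0: 00111111 ^ 10100010 = 10011101
byte 1: 11100011 ^ 01001011 = 10101000
byte 2: 01100100 ^ 10000011 = 11100111
byte 3: 01010110 ^ 01010101 = 00000011
byte 4: 11100011 ^ 00100111 = 11000100
byte 5: 10100010 ^ 00000000 = 10100010
byte 6: 10011111 ^ 01000011 = 11011100
byte 7: 11010111 ^ 01101101 = 10111010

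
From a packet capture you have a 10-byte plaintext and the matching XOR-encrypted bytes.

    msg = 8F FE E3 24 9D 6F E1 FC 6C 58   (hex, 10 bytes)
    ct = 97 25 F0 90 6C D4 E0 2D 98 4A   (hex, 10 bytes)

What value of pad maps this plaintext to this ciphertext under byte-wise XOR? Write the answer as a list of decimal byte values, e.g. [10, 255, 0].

[24, 219, 19, 180, 241, 187, 1, 209, 244, 18]

Since ct = msg ⊕ pad, XORing both sides with msg gives pad = msg ⊕ ct.
8f XOR 97 = 18
fe XOR 25 = db
e3 XOR f0 = 13
24 XOR 90 = b4
9d XOR 6c = f1
6f XOR d4 = bb
e1 XOR e0 = 01
fc XOR 2d = d1
6c XOR 98 = f4
58 XOR 4a = 12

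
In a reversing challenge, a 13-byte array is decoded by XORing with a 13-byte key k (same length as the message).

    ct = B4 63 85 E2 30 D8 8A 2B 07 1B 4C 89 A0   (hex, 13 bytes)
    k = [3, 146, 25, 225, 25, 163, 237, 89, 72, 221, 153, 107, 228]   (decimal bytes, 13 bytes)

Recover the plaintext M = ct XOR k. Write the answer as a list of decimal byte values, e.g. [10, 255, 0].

[183, 241, 156, 3, 41, 123, 103, 114, 79, 198, 213, 226, 68]

XOR is its own inverse, so applying the key byte-wise gives the result directly.
180 XOR   3 = 183
 99 XOR 146 = 241
133 XOR  25 = 156
226 XOR 225 =   3
 48 XOR  25 =  41
216 XOR 163 = 123
138 XOR 237 = 103
 43 XOR  89 = 114
  7 XOR  72 =  79
 27 XOR 221 = 198
 76 XOR 153 = 213
137 XOR 107 = 226
160 XOR 228 =  68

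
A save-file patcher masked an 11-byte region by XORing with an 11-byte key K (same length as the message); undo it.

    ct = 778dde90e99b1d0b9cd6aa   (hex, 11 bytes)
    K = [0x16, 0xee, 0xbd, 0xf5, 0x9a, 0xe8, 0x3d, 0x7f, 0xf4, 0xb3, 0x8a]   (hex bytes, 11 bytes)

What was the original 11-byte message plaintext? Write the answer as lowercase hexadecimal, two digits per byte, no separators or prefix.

XOR is its own inverse, so applying the key byte-wise gives the result directly.
byte 0: 77 ^ 16 = 61
byte 1: 8d ^ ee = 63
byte 2: de ^ bd = 63
byte 3: 90 ^ f5 = 65
byte 4: e9 ^ 9a = 73
byte 5: 9b ^ e8 = 73
byte 6: 1d ^ 3d = 20
byte 7: 0b ^ 7f = 74
byte 8: 9c ^ f4 = 68
byte 9: d6 ^ b3 = 65
byte 10: aa ^ 8a = 20

6163636573732074686520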